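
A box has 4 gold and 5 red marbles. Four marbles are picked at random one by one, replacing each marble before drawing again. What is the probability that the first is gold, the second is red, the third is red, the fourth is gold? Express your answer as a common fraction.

400/6561

Multiply the conditional probability of each draw in order, with replacement (the composition resets each draw).
P = (4/9) · (5/9) · (5/9) · (4/9) = 400/6561 ≈ 0.0610.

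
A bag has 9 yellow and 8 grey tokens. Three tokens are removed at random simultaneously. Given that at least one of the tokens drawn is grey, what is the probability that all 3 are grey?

P(all 3 grey) = C(8,3)/C(17,3) = 7/85; P(at least one grey) = 1 − C(9,3)/C(17,3) = 149/170.
Since 'all 3 grey' ⊆ 'at least one grey', P(all 3 | at least one) = 7/85 / 149/170 = 14/149 ≈ 0.0940.

14/149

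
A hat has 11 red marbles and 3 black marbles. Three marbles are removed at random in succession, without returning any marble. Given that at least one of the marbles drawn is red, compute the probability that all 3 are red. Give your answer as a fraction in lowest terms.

5/11

P(all 3 red) = C(11,3)/C(14,3) = 165/364; P(at least one red) = 1 − C(3,3)/C(14,3) = 363/364.
Since 'all 3 red' ⊆ 'at least one red', P(all 3 | at least one) = 165/364 / 363/364 = 5/11 ≈ 0.4545.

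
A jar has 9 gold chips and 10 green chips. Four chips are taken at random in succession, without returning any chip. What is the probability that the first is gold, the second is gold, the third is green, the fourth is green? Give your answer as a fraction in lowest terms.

45/646

Multiply the conditional probability of each draw in order, without replacement, so each draw removes one from its color and from the total.
P = (9/19) · (8/18) · (10/17) · (9/16) = 45/646 ≈ 0.0697.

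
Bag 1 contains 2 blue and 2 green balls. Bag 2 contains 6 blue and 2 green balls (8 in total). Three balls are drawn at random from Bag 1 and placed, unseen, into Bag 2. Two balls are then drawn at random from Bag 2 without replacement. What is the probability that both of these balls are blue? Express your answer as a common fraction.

49/110

Condition on how many of the transferred balls are blue (from Bag 1: 2 blue of 4; then Bag 2 has 11 total).
  1 blue: C(2,1)C(2,2)/C(4,3) = 1/2; then P = C(7,2)/C(11,2) = 21/55
  2 blue: C(2,2)C(2,1)/C(4,3) = 1/2; then P = C(8,2)/C(11,2) = 28/55
P(both blue) = 49/110 ≈ 0.4455.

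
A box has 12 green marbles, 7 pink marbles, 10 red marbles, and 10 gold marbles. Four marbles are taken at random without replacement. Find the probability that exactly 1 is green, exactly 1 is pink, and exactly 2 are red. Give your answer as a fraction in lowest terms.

420/9139

Unordered draws without replacement: count favorable combinations over C(39,4).
Favorable = C(12,1) · C(7,1) · C(10,2) · C(10,0) = 3780; total = C(39,4) = 82251.
P = 3780/82251 = 420/9139 ≈ 0.0460.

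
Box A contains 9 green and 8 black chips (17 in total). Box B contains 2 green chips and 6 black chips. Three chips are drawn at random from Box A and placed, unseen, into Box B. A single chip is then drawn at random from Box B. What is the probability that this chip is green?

61/187

Condition on how many of the transferred chips are green (from Box A: 9 green of 17; then Box B has 11 total).
  0 green: C(9,0)C(8,3)/C(17,3) = 7/85; then P = 2/11
  1 green: C(9,1)C(8,2)/C(17,3) = 63/170; then P = 3/11
  2 green: C(9,2)C(8,1)/C(17,3) = 36/85; then P = 4/11
  3 green: C(9,3)C(8,0)/C(17,3) = 21/170; then P = 5/11
P(green from Box B) = 61/187 ≈ 0.3262.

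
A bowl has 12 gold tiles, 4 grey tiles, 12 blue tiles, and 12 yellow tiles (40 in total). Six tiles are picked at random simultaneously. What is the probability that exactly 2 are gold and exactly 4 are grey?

11/639730

Unordered draws without replacement: count favorable combinations over C(40,6).
Favorable = C(12,2) · C(4,4) · C(12,0) · C(12,0) = 66; total = C(40,6) = 3838380.
P = 66/3838380 = 11/639730 ≈ 0.0000.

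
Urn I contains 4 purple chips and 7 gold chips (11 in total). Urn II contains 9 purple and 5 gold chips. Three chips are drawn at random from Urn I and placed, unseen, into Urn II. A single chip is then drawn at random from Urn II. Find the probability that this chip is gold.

Condition on how many of the transferred chips are gold (from Urn I: 7 gold of 11; then Urn II has 17 total).
  0 gold: C(7,0)C(4,3)/C(11,3) = 4/165; then P = 5/17
  1 gold: C(7,1)C(4,2)/C(11,3) = 14/55; then P = 6/17
  2 gold: C(7,2)C(4,1)/C(11,3) = 28/55; then P = 7/17
  3 gold: C(7,3)C(4,0)/C(11,3) = 7/33; then P = 8/17
P(gold from Urn II) = 76/187 ≈ 0.4064.

76/187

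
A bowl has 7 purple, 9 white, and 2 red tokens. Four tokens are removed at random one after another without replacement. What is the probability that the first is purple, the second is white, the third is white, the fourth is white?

49/1020

Multiply the conditional probability of each draw in order, without replacement, so each draw removes one from its color and from the total.
P = (7/18) · (9/17) · (8/16) · (7/15) = 49/1020 ≈ 0.0480.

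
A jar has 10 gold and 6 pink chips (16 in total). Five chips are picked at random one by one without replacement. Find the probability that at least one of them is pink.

Use the complement: P(at least one pink) = 1 − P(no pink).
P(none) = C(10,5)/C(16,5) = 252/4368.
So P = 1 − 252/4368 = 49/52 ≈ 0.9423.

49/52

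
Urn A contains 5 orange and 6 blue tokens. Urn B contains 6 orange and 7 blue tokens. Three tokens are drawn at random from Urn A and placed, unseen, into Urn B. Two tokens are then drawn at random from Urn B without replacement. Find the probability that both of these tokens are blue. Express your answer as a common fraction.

61/220

Condition on how many of the transferred tokens are blue (from Urn A: 6 blue of 11; then Urn B has 16 total).
  0 blue: C(6,0)C(5,3)/C(11,3) = 2/33; then P = C(7,2)/C(16,2) = 7/40
  1 blue: C(6,1)C(5,2)/C(11,3) = 4/11; then P = C(8,2)/C(16,2) = 7/30
  2 blue: C(6,2)C(5,1)/C(11,3) = 5/11; then P = C(9,2)/C(16,2) = 3/10
  3 blue: C(6,3)C(5,0)/C(11,3) = 4/33; then P = C(10,2)/C(16,2) = 3/8
P(both blue) = 61/220 ≈ 0.2773.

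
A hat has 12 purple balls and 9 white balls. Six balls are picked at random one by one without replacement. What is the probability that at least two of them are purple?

Sum the hypergeometric tail for j = 2,…,6 purple balls.
Favorable = C(12,2)·C(9,4) + C(12,3)·C(9,3) + C(12,4)·C(9,2) + C(12,5)·C(9,1) + C(12,6)·C(9,0) = 52668; total = C(21,6) = 54264.
P = 52668/54264 = 33/34 ≈ 0.9706.

33/34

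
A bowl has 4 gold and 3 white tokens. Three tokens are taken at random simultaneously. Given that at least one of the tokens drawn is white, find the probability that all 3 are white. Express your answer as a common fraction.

P(all 3 white) = C(3,3)/C(7,3) = 1/35; P(at least one white) = 1 − C(4,3)/C(7,3) = 31/35.
Since 'all 3 white' ⊆ 'at least one white', P(all 3 | at least one) = 1/35 / 31/35 = 1/31 ≈ 0.0323.

1/31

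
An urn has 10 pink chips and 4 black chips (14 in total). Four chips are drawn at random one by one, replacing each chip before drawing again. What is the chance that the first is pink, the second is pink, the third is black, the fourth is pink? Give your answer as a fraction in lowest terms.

250/2401

Multiply the conditional probability of each draw in order, with replacement (the composition resets each draw).
P = (10/14) · (10/14) · (4/14) · (10/14) = 250/2401 ≈ 0.1041.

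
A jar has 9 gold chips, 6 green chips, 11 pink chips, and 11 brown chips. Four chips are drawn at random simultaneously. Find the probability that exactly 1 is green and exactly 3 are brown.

Unordered draws without replacement: count favorable combinations over C(37,4).
Favorable = C(9,0) · C(6,1) · C(11,0) · C(11,3) = 990; total = C(37,4) = 66045.
P = 990/66045 = 66/4403 ≈ 0.0150.

66/4403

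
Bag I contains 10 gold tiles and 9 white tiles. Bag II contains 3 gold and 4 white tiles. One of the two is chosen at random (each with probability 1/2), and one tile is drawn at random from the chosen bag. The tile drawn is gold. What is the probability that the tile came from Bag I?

P(gold | Bag I) = 10/19; P(gold | Bag II) = 3/7.
P(gold) = 1/2·10/19 + 1/2·3/7 = 127/266.
By Bayes' rule, P(Bag I | gold) = 5/19 / 127/266 = 70/127 ≈ 0.5512.

70/127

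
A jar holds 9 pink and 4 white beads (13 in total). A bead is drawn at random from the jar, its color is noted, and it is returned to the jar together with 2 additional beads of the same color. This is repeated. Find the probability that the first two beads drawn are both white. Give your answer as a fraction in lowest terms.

After a white draw the jar holds 6 white out of 15.
P = (4/13)·(6/15) = 8/65 ≈ 0.1231.

8/65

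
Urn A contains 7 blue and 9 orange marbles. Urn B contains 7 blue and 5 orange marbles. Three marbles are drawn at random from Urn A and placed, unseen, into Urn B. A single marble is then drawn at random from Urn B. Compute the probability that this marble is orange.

107/240

Condition on how many of the transferred marbles are orange (from Urn A: 9 orange of 16; then Urn B has 15 total).
  0 orange: C(9,0)C(7,3)/C(16,3) = 1/16; then P = 5/15
  1 orange: C(9,1)C(7,2)/C(16,3) = 27/80; then P = 6/15
  2 orange: C(9,2)C(7,1)/C(16,3) = 9/20; then P = 7/15
  3 orange: C(9,3)C(7,0)/C(16,3) = 3/20; then P = 8/15
P(orange from Urn B) = 107/240 ≈ 0.4458.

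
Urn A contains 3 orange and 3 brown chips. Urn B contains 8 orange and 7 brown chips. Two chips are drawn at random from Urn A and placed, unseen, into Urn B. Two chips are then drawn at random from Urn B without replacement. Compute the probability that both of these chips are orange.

181/680

Condition on how many of the transferred chips are orange (from Urn A: 3 orange of 6; then Urn B has 17 total).
  0 orange: C(3,0)C(3,2)/C(6,2) = 1/5; then P = C(8,2)/C(17,2) = 7/34
  1 orange: C(3,1)C(3,1)/C(6,2) = 3/5; then P = C(9,2)/C(17,2) = 9/34
  2 orange: C(3,2)C(3,0)/C(6,2) = 1/5; then P = C(10,2)/C(17,2) = 45/136
P(both orange) = 181/680 ≈ 0.2662.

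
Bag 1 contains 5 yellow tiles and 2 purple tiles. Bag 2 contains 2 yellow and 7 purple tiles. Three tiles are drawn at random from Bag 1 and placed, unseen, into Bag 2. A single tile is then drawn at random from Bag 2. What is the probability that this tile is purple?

55/84

Condition on how many of the transferred tiles are purple (from Bag 1: 2 purple of 7; then Bag 2 has 12 total).
  0 purple: C(2,0)C(5,3)/C(7,3) = 2/7; then P = 7/12
  1 purple: C(2,1)C(5,2)/C(7,3) = 4/7; then P = 8/12
  2 purple: C(2,2)C(5,1)/C(7,3) = 1/7; then P = 9/12
P(purple from Bag 2) = 55/84 ≈ 0.6548.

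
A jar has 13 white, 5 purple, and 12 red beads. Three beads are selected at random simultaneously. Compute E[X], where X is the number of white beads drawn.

13/10

By linearity of expectation, E[X] = Σ P(draw i is white); by symmetry each draw (even without replacement) has P(white) = 13/30.
E[X] = 3 · 13/30 = 13/10 ≈ 1.3000.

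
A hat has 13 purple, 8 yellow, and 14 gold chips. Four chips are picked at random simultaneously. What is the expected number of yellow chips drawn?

By linearity of expectation, E[X] = Σ P(draw i is yellow); by symmetry each draw (even without replacement) has P(yellow) = 8/35.
E[X] = 4 · 8/35 = 32/35 ≈ 0.9143.

32/35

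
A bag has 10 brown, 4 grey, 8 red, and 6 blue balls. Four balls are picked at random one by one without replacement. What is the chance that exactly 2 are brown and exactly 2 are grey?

Unordered draws without replacement: count favorable combinations over C(28,4).
Favorable = C(10,2) · C(4,2) · C(8,0) · C(6,0) = 270; total = C(28,4) = 20475.
P = 270/20475 = 6/455 ≈ 0.0132.

6/455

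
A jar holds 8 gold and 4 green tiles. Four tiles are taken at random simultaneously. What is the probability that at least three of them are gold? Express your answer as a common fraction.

98/165

Sum the hypergeometric tail for j = 3,…,4 gold tiles.
Favorable = C(8,3)·C(4,1) + C(8,4)·C(4,0) = 294; total = C(12,4) = 495.
P = 294/495 = 98/165 ≈ 0.5939.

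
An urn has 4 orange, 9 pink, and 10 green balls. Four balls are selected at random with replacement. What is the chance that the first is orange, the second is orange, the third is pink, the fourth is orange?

Multiply the conditional probability of each draw in order, with replacement (the composition resets each draw).
P = (4/23) · (4/23) · (9/23) · (4/23) = 576/279841 ≈ 0.0021.

576/279841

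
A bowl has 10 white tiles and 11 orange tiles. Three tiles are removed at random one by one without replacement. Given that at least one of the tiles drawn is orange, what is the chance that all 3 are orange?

3/22

P(all 3 orange) = C(11,3)/C(21,3) = 33/266; P(at least one orange) = 1 − C(10,3)/C(21,3) = 121/133.
Since 'all 3 orange' ⊆ 'at least one orange', P(all 3 | at least one) = 33/266 / 121/133 = 3/22 ≈ 0.1364.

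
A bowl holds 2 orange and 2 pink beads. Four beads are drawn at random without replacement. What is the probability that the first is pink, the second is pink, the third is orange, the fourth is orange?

Multiply the conditional probability of each draw in order, without replacement, so each draw removes one from its color and from the total.
P = (2/4) · (1/3) · (2/2) · (1/1) = 1/6 ≈ 0.1667.

1/6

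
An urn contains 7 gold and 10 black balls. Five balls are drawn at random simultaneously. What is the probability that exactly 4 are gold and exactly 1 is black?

25/442

Unordered draws without replacement: count favorable combinations over C(17,5).
Favorable = C(7,4) · C(10,1) = 350; total = C(17,5) = 6188.
P = 350/6188 = 25/442 ≈ 0.0566.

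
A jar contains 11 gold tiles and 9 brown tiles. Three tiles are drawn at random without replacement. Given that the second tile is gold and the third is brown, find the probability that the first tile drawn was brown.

P(first=brown and the second tile is gold and the third is brown) = (9/20)·(11/19)·(8/18) = 11/95.
P(E) = Σ over first color = 11/76 + 11/95 = 99/380.
By Bayes, P(first=brown | E) = 11/95 / 99/380 = 4/9 ≈ 0.4444.

4/9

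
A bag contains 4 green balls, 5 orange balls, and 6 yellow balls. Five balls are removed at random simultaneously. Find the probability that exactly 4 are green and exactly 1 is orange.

Unordered draws without replacement: count favorable combinations over C(15,5).
Favorable = C(4,4) · C(5,1) · C(6,0) = 5; total = C(15,5) = 3003.
P = 5/3003 = 5/3003 ≈ 0.0017.

5/3003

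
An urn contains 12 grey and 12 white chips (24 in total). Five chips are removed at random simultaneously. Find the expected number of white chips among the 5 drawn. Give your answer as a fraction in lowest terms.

By linearity of expectation, E[X] = Σ P(draw i is white); by symmetry each draw (even without replacement) has P(white) = 12/24.
E[X] = 5 · 12/24 = 5/2 ≈ 2.5000.

5/2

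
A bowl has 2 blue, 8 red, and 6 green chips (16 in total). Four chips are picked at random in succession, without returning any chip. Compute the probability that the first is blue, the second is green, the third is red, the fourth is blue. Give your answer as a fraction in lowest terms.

Multiply the conditional probability of each draw in order, without replacement, so each draw removes one from its color and from the total.
P = (2/16) · (6/15) · (8/14) · (1/13) = 1/455 ≈ 0.0022.

1/455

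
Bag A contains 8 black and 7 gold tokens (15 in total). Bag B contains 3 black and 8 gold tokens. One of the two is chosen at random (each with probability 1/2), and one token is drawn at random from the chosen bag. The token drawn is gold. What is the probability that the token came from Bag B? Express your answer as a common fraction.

P(gold | Bag A) = 7/15; P(gold | Bag B) = 8/11.
P(gold) = 1/2·7/15 + 1/2·8/11 = 197/330.
By Bayes' rule, P(Bag B | gold) = 4/11 / 197/330 = 120/197 ≈ 0.6091.

120/197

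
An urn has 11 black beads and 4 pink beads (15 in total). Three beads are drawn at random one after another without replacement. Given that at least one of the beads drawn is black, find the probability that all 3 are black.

P(all 3 black) = C(11,3)/C(15,3) = 33/91; P(at least one black) = 1 − C(4,3)/C(15,3) = 451/455.
Since 'all 3 black' ⊆ 'at least one black', P(all 3 | at least one) = 33/91 / 451/455 = 15/41 ≈ 0.3659.

15/41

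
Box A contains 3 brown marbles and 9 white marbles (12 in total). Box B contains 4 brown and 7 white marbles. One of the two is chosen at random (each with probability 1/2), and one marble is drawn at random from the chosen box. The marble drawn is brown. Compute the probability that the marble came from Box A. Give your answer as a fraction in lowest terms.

P(brown | Box A) = 1/4; P(brown | Box B) = 4/11.
P(brown) = 1/2·1/4 + 1/2·4/11 = 27/88.
By Bayes' rule, P(Box A | brown) = 1/8 / 27/88 = 11/27 ≈ 0.4074.

11/27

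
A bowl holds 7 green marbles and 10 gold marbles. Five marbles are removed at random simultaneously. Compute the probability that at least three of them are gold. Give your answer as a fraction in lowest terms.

Sum the hypergeometric tail for j = 3,…,5 gold marbles.
Favorable = C(10,3)·C(7,2) + C(10,4)·C(7,1) + C(10,5)·C(7,0) = 4242; total = C(17,5) = 6188.
P = 4242/6188 = 303/442 ≈ 0.6855.

303/442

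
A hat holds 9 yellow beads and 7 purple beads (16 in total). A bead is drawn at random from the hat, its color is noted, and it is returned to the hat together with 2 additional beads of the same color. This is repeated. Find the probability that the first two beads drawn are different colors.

Either purple then yellow, or yellow then purple; after the first draw the total is 18.
P = (7/16)·(9/18) + (9/16)·(7/18) = 7/16 ≈ 0.4375.

7/16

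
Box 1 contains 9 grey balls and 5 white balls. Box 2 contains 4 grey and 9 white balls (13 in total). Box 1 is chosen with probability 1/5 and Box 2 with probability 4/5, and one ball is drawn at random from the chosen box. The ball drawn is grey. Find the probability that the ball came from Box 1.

P(grey | Box 1) = 9/14; P(grey | Box 2) = 4/13.
P(grey) = 1/5·9/14 + 4/5·4/13 = 341/910.
By Bayes' rule, P(Box 1 | grey) = 9/70 / 341/910 = 117/341 ≈ 0.3431.

117/341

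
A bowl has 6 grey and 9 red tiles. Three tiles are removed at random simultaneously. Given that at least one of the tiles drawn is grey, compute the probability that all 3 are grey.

P(all 3 grey) = C(6,3)/C(15,3) = 4/91; P(at least one grey) = 1 − C(9,3)/C(15,3) = 53/65.
Since 'all 3 grey' ⊆ 'at least one grey', P(all 3 | at least one) = 4/91 / 53/65 = 20/371 ≈ 0.0539.

20/371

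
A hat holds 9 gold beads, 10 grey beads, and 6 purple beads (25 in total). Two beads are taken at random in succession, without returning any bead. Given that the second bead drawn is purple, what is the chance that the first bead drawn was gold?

P(first=gold and the second bead drawn is purple) = (9/25)·(6/24) = 9/100.
P(the second bead drawn is purple) = Σ over first color = 9/100 + 1/10 + 1/20 = 6/25.
By Bayes, P(first=gold | the second bead drawn is purple) = 9/100 / 6/25 = 3/8 ≈ 0.3750.

3/8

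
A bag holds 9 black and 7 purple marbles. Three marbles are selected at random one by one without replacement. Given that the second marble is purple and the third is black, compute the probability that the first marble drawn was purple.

P(first=purple and the second marble is purple and the third is black) = (7/16)·(6/15)·(9/14) = 9/80.
P(E) = Σ over first color = 3/20 + 9/80 = 21/80.
By Bayes, P(first=purple | E) = 9/80 / 21/80 = 3/7 ≈ 0.4286.

3/7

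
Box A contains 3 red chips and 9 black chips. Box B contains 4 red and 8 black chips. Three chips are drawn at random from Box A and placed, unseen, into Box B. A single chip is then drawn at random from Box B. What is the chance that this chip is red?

Condition on how many of the transferred chips are red (from Box A: 3 red of 12; then Box B has 15 total).
  0 red: C(3,0)C(9,3)/C(12,3) = 21/55; then P = 4/15
  1 red: C(3,1)C(9,2)/C(12,3) = 27/55; then P = 5/15
  2 red: C(3,2)C(9,1)/C(12,3) = 27/220; then P = 6/15
  3 red: C(3,3)C(9,0)/C(12,3) = 1/220; then P = 7/15
P(red from Box B) = 19/60 ≈ 0.3167.

19/60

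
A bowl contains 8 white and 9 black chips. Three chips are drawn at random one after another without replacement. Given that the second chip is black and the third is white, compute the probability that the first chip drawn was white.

7/15

P(first=white and the second chip is black and the third is white) = (8/17)·(9/16)·(7/15) = 21/170.
P(E) = Σ over first color = 21/170 + 12/85 = 9/34.
By Bayes, P(first=white | E) = 21/170 / 9/34 = 7/15 ≈ 0.4667.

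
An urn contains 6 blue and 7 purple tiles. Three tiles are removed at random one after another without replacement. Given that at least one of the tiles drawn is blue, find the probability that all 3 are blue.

20/251

P(all 3 blue) = C(6,3)/C(13,3) = 10/143; P(at least one blue) = 1 − C(7,3)/C(13,3) = 251/286.
Since 'all 3 blue' ⊆ 'at least one blue', P(all 3 | at least one) = 10/143 / 251/286 = 20/251 ≈ 0.0797.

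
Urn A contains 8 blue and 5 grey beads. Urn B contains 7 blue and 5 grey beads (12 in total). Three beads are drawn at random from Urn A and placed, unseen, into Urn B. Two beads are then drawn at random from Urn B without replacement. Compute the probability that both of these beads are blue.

Condition on how many of the transferred beads are blue (from Urn A: 8 blue of 13; then Urn B has 15 total).
  0 blue: C(8,0)C(5,3)/C(13,3) = 5/143; then P = C(7,2)/C(15,2) = 1/5
  1 blue: C(8,1)C(5,2)/C(13,3) = 40/143; then P = C(8,2)/C(15,2) = 4/15
  2 blue: C(8,2)C(5,1)/C(13,3) = 70/143; then P = C(9,2)/C(15,2) = 12/35
  3 blue: C(8,3)C(5,0)/C(13,3) = 28/143; then P = C(10,2)/C(15,2) = 3/7
P(both blue) = 1/3 ≈ 0.3333.

1/3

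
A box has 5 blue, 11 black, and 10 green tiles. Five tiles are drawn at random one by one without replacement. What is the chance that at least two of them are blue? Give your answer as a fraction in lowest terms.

7753/32890

Sum the hypergeometric tail for j = 2,…,5 blue tiles.
Favorable = C(5,2)·C(21,3) + C(5,3)·C(21,2) + C(5,4)·C(21,1) + C(5,5)·C(21,0) = 15506; total = C(26,5) = 65780.
P = 15506/65780 = 7753/32890 ≈ 0.2357.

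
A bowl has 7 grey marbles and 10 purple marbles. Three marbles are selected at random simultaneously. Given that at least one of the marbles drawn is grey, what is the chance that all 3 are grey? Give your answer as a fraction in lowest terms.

P(all 3 grey) = C(7,3)/C(17,3) = 7/136; P(at least one grey) = 1 − C(10,3)/C(17,3) = 14/17.
Since 'all 3 grey' ⊆ 'at least one grey', P(all 3 | at least one) = 7/136 / 14/17 = 1/16 ≈ 0.0625.

1/16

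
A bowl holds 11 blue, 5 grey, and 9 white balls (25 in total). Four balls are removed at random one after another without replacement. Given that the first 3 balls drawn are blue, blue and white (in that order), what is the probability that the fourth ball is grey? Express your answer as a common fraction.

After removing 2 blue, 1 white, the bowl has 5 grey out of 22 remaining.
P(fourth is grey | given) = 5/22 ≈ 0.2273.

5/22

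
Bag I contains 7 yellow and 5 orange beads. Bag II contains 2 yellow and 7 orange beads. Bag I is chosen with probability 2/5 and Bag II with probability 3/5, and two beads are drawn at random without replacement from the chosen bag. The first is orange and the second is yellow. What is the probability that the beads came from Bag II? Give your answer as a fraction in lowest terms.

11/21

P(E | Bag I) = 35/132; P(E | Bag II) = 7/36.
P(E) = 2/5·35/132 + 3/5·7/36 = 49/220.
By Bayes' rule, P(Bag II | E) = 7/60 / 49/220 = 11/21 ≈ 0.5238.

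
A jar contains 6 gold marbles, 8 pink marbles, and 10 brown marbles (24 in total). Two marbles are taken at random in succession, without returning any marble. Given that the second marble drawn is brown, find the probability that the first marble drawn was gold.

P(first=gold and the second marble drawn is brown) = (6/24)·(10/23) = 5/46.
P(the second marble drawn is brown) = Σ over first color = 5/46 + 10/69 + 15/92 = 5/12.
By Bayes, P(first=gold | the second marble drawn is brown) = 5/46 / 5/12 = 6/23 ≈ 0.2609.

6/23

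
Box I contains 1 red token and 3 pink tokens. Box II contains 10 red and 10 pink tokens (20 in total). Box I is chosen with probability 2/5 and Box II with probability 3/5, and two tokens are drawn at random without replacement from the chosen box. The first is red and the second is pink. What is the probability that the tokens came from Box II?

30/49

P(E | Box I) = 1/4; P(E | Box II) = 5/19.
P(E) = 2/5·1/4 + 3/5·5/19 = 49/190.
By Bayes' rule, P(Box II | E) = 3/19 / 49/190 = 30/49 ≈ 0.6122.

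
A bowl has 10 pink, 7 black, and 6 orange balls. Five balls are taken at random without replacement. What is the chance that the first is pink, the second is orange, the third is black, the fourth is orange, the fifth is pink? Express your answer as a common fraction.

45/9614

Multiply the conditional probability of each draw in order, without replacement, so each draw removes one from its color and from the total.
P = (10/23) · (6/22) · (7/21) · (5/20) · (9/19) = 45/9614 ≈ 0.0047.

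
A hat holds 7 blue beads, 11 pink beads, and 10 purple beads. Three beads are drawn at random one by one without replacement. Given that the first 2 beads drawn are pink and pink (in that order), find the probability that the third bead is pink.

After removing 2 pink, the hat has 9 pink out of 26 remaining.
P(third is pink | given) = 9/26 ≈ 0.3462.

9/26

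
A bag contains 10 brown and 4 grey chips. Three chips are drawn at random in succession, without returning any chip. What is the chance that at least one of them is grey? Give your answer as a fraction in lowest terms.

Use the complement: P(at least one grey) = 1 − P(no grey).
P(none) = C(10,3)/C(14,3) = 120/364.
So P = 1 − 120/364 = 61/91 ≈ 0.6703.

61/91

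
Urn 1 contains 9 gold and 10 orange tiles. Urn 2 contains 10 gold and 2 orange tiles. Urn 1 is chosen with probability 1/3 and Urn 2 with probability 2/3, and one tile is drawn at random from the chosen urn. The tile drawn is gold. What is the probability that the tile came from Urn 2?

95/122

P(gold | Urn 1) = 9/19; P(gold | Urn 2) = 5/6.
P(gold) = 1/3·9/19 + 2/3·5/6 = 122/171.
By Bayes' rule, P(Urn 2 | gold) = 5/9 / 122/171 = 95/122 ≈ 0.7787.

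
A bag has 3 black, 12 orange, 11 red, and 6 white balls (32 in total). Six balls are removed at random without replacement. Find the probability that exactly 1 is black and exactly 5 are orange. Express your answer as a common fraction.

33/12586

Unordered draws without replacement: count favorable combinations over C(32,6).
Favorable = C(3,1) · C(12,5) · C(11,0) · C(6,0) = 2376; total = C(32,6) = 906192.
P = 2376/906192 = 33/12586 ≈ 0.0026.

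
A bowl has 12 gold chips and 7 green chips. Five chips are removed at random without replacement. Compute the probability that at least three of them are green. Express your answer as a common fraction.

Sum the hypergeometric tail for j = 3,…,5 green chips.
Favorable = C(7,3)·C(12,2) + C(7,4)·C(12,1) + C(7,5)·C(12,0) = 2751; total = C(19,5) = 11628.
P = 2751/11628 = 917/3876 ≈ 0.2366.

917/3876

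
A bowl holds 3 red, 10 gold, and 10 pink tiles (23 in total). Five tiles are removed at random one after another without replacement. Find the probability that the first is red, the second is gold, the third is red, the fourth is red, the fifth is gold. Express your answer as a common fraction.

Multiply the conditional probability of each draw in order, without replacement, so each draw removes one from its color and from the total.
P = (3/23) · (10/22) · (2/21) · (1/20) · (9/19) = 9/67298 ≈ 0.0001.

9/67298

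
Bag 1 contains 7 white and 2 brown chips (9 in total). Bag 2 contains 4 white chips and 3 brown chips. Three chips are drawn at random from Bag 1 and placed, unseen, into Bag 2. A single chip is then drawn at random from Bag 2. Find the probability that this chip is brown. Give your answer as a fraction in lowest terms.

11/30

Condition on how many of the transferred chips are brown (from Bag 1: 2 brown of 9; then Bag 2 has 10 total).
  0 brown: C(2,0)C(7,3)/C(9,3) = 5/12; then P = 3/10
  1 brown: C(2,1)C(7,2)/C(9,3) = 1/2; then P = 4/10
  2 brown: C(2,2)C(7,1)/C(9,3) = 1/12; then P = 5/10
P(brown from Bag 2) = 11/30 ≈ 0.3667.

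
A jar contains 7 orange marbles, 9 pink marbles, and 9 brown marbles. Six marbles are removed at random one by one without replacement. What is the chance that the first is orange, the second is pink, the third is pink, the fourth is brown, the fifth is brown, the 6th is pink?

63/31625

Multiply the conditional probability of each draw in order, without replacement, so each draw removes one from its color and from the total.
P = (7/25) · (9/24) · (8/23) · (9/22) · (8/21) · (7/20) = 63/31625 ≈ 0.0020.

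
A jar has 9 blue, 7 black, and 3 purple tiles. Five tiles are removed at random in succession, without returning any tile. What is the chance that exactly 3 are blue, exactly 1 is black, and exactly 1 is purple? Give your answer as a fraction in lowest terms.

Unordered draws without replacement: count favorable combinations over C(19,5).
Favorable = C(9,3) · C(7,1) · C(3,1) = 1764; total = C(19,5) = 11628.
P = 1764/11628 = 49/323 ≈ 0.1517.

49/323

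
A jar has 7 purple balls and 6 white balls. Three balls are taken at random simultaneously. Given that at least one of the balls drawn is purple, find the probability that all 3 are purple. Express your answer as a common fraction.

P(all 3 purple) = C(7,3)/C(13,3) = 35/286; P(at least one purple) = 1 − C(6,3)/C(13,3) = 133/143.
Since 'all 3 purple' ⊆ 'at least one purple', P(all 3 | at least one) = 35/286 / 133/143 = 5/38 ≈ 0.1316.

5/38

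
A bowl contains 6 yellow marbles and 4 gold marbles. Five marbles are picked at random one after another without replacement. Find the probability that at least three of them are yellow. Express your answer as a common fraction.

Sum the hypergeometric tail for j = 3,…,5 yellow marbles.
Favorable = C(6,3)·C(4,2) + C(6,4)·C(4,1) + C(6,5)·C(4,0) = 186; total = C(10,5) = 252.
P = 186/252 = 31/42 ≈ 0.7381.

31/42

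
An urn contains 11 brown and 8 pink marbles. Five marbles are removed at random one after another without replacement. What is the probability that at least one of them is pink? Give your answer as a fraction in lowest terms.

Use the complement: P(at least one pink) = 1 − P(no pink).
P(none) = C(11,5)/C(19,5) = 462/11628.
So P = 1 − 462/11628 = 1861/1938 ≈ 0.9603.

1861/1938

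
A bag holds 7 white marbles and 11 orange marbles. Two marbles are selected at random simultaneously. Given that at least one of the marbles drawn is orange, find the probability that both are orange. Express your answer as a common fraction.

5/12

P(both orange) = C(11,2)/C(18,2) = 55/153; P(at least one orange) = 1 − C(7,2)/C(18,2) = 44/51.
Since 'both orange' ⊆ 'at least one orange', P(both | at least one) = 55/153 / 44/51 = 5/12 ≈ 0.4167.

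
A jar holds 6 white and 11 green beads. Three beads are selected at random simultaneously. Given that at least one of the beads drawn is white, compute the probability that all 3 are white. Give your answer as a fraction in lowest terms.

P(all 3 white) = C(6,3)/C(17,3) = 1/34; P(at least one white) = 1 − C(11,3)/C(17,3) = 103/136.
Since 'all 3 white' ⊆ 'at least one white', P(all 3 | at least one) = 1/34 / 103/136 = 4/103 ≈ 0.0388.

4/103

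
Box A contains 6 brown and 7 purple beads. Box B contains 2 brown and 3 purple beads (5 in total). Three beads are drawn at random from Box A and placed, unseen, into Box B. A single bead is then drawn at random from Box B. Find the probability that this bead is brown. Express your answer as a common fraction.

Condition on how many of the transferred beads are brown (from Box A: 6 brown of 13; then Box B has 8 total).
  0 brown: C(6,0)C(7,3)/C(13,3) = 35/286; then P = 2/8
  1 brown: C(6,1)C(7,2)/C(13,3) = 63/143; then P = 3/8
  2 brown: C(6,2)C(7,1)/C(13,3) = 105/286; then P = 4/8
  3 brown: C(6,3)C(7,0)/C(13,3) = 10/143; then P = 5/8
P(brown from Box B) = 11/26 ≈ 0.4231.

11/26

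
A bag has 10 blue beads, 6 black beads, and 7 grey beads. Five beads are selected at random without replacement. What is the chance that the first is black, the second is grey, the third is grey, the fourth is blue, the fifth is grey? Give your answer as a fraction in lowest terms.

15/4807

Multiply the conditional probability of each draw in order, without replacement, so each draw removes one from its color and from the total.
P = (6/23) · (7/22) · (6/21) · (10/20) · (5/19) = 15/4807 ≈ 0.0031.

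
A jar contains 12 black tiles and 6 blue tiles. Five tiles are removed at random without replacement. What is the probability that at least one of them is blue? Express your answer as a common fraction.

108/119

Use the complement: P(at least one blue) = 1 − P(no blue).
P(none) = C(12,5)/C(18,5) = 792/8568.
So P = 1 − 792/8568 = 108/119 ≈ 0.9076.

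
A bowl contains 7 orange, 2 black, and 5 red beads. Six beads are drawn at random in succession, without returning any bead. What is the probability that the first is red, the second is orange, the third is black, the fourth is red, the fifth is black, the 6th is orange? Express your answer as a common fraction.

Multiply the conditional probability of each draw in order, without replacement, so each draw removes one from its color and from the total.
P = (5/14) · (7/13) · (2/12) · (4/11) · (1/10) · (6/9) = 1/1287 ≈ 0.0008.

1/1287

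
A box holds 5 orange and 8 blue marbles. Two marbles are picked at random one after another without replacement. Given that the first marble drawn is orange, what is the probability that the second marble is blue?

After removing 1 orange, the box has 8 blue out of 12 remaining.
P(second is blue | given) = 8/12 = 2/3 ≈ 0.6667.

2/3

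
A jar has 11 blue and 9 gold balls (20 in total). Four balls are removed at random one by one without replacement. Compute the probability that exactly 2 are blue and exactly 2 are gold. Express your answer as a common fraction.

132/323

Unordered draws without replacement: count favorable combinations over C(20,4).
Favorable = C(11,2) · C(9,2) = 1980; total = C(20,4) = 4845.
P = 1980/4845 = 132/323 ≈ 0.4087.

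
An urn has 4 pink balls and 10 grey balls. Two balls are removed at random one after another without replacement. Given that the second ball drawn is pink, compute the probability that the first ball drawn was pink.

P(first=pink and the second ball drawn is pink) = (4/14)·(3/13) = 6/91.
P(the second ball drawn is pink) = Σ over first color = 6/91 + 20/91 = 2/7.
By Bayes, P(first=pink | the second ball drawn is pink) = 6/91 / 2/7 = 3/13 ≈ 0.2308.

3/13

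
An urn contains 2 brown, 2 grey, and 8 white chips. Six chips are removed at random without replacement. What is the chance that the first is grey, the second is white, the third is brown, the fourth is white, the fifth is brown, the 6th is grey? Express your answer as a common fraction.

Multiply the conditional probability of each draw in order, without replacement, so each draw removes one from its color and from the total.
P = (2/12) · (8/11) · (2/10) · (7/9) · (1/8) · (1/7) = 1/2970 ≈ 0.0003.

1/2970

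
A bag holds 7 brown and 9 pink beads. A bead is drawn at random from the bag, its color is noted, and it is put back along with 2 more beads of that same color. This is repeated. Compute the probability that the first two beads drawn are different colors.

7/16

Either brown then pink, or pink then brown; after the first draw the total is 18.
P = (7/16)·(9/18) + (9/16)·(7/18) = 7/16 ≈ 0.4375.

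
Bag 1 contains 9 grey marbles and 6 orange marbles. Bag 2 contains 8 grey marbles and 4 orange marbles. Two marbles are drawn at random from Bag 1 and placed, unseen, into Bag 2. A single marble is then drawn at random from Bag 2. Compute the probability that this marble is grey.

Condition on how many of the transferred marbles are grey (from Bag 1: 9 grey of 15; then Bag 2 has 14 total).
  0 grey: C(9,0)C(6,2)/C(15,2) = 1/7; then P = 8/14
  1 grey: C(9,1)C(6,1)/C(15,2) = 18/35; then P = 9/14
  2 grey: C(9,2)C(6,0)/C(15,2) = 12/35; then P = 10/14
P(grey from Bag 2) = 23/35 ≈ 0.6571.

23/35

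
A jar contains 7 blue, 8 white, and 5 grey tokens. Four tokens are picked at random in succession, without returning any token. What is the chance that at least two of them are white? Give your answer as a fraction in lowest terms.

518/969

Sum the hypergeometric tail for j = 2,…,4 white tokens.
Favorable = C(8,2)·C(12,2) + C(8,3)·C(12,1) + C(8,4)·C(12,0) = 2590; total = C(20,4) = 4845.
P = 2590/4845 = 518/969 ≈ 0.5346.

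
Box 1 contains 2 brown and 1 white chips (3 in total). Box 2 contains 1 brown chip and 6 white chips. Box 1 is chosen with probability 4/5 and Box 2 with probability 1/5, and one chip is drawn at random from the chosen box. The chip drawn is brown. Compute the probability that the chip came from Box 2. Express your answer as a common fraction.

3/59

P(brown | Box 1) = 2/3; P(brown | Box 2) = 1/7.
P(brown) = 4/5·2/3 + 1/5·1/7 = 59/105.
By Bayes' rule, P(Box 2 | brown) = 1/35 / 59/105 = 3/59 ≈ 0.0508.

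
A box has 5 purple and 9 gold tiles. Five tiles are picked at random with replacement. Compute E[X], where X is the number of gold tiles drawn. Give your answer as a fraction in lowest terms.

45/14

By linearity of expectation, E[X] = Σ P(draw i is gold); each independent draw has P(gold) = 9/14.
E[X] = 5 · 9/14 = 45/14 ≈ 3.2143.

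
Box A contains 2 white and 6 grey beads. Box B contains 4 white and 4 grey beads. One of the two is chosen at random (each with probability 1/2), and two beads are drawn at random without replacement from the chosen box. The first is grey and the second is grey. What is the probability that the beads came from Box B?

2/7

P(E | Box A) = 15/28; P(E | Box B) = 3/14.
P(E) = 1/2·15/28 + 1/2·3/14 = 3/8.
By Bayes' rule, P(Box B | E) = 3/28 / 3/8 = 2/7 ≈ 0.2857.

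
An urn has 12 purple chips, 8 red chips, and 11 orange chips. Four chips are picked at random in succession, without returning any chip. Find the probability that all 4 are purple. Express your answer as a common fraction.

Unordered draws without replacement: count favorable combinations over C(31,4).
Favorable = C(12,4) · C(8,0) · C(11,0) = 495; total = C(31,4) = 31465.
P = 495/31465 = 99/6293 ≈ 0.0157.

99/6293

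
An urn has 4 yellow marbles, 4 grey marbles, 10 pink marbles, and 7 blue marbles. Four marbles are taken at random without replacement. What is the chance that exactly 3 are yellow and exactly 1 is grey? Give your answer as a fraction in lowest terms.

8/6325

Unordered draws without replacement: count favorable combinations over C(25,4).
Favorable = C(4,3) · C(4,1) · C(10,0) · C(7,0) = 16; total = C(25,4) = 12650.
P = 16/12650 = 8/6325 ≈ 0.0013.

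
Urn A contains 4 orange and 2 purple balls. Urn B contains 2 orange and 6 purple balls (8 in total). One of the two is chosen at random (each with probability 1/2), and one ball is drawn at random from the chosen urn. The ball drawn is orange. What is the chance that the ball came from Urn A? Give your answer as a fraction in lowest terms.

P(orange | Urn A) = 2/3; P(orange | Urn B) = 1/4.
P(orange) = 1/2·2/3 + 1/2·1/4 = 11/24.
By Bayes' rule, P(Urn A | orange) = 1/3 / 11/24 = 8/11 ≈ 0.7273.

8/11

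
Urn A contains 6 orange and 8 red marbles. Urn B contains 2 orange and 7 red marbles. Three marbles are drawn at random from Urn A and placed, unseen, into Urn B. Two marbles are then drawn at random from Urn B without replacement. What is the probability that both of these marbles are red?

Condition on how many of the transferred marbles are red (from Urn A: 8 red of 14; then Urn B has 12 total).
  0 red: C(8,0)C(6,3)/C(14,3) = 5/91; then P = C(7,2)/C(12,2) = 7/22
  1 red: C(8,1)C(6,2)/C(14,3) = 30/91; then P = C(8,2)/C(12,2) = 14/33
  2 red: C(8,2)C(6,1)/C(14,3) = 6/13; then P = C(9,2)/C(12,2) = 6/11
  3 red: C(8,3)C(6,0)/C(14,3) = 2/13; then P = C(10,2)/C(12,2) = 15/22
P(both red) = 147/286 ≈ 0.5140.

147/286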